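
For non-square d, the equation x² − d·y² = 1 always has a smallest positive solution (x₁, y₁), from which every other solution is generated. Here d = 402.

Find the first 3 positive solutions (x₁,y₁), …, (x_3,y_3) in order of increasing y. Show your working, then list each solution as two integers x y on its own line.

√402 = [20; 20,40, …], period ℓ=2 (even) → k=1
k=0  a_k=20  p_k/q_k = 20/1
k=1  a_k=20  p_k/q_k = 401/20
(x₁, y₁) = (401, 20);  401² − 402·20² = 1 ✓
k=2:  x_2 = 401·401+402·20·20 = 321601,  y_2 = 401·20+20·401 = 16040
k=3:  x_3 = 401·321601+402·20·16040 = 257923601,  y_3 = 401·16040+20·321601 = 12864060

401 20
321601 16040
257923601 12864060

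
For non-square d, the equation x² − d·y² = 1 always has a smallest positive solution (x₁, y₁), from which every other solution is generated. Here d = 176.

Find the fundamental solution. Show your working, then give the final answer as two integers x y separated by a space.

199 15

[13; 3,1,3,26] for √176; ℓ=4 ⇒ convergent index 3
k=0  a_k=13  p_k/q_k = 13/1
k=1  a_k=3  p_k/q_k = 40/3
k=2  a_k=1  p_k/q_k = 53/4
k=3  a_k=3  p_k/q_k = 199/15
fundamental: x₁=199, y₁=15  (since 39601 − 176·225 = 1)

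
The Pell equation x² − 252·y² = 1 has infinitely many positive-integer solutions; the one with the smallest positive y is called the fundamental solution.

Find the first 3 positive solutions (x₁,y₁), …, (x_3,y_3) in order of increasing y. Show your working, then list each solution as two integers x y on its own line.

d=252: √d = [15; 1,6,1,30] (ℓ=4, even), read p_3/q_3
k=0  a_k=15  p_k/q_k = 15/1
…
k=2  a_k=6  p_k/q_k = 111/7
k=3  a_k=1  p_k/q_k = 127/8
→ (127, 8).  Check: 127²=16129, 252·8²=16128, difference 1.
(x_2, y_2) = (127·127 + 252·8·8, 127·8 + 8·127) = (32257, 2032)
(x_3, y_3) = (127·32257 + 252·8·2032, 127·2032 + 8·32257) = (8193151, 516120)

127 8
32257 2032
8193151 516120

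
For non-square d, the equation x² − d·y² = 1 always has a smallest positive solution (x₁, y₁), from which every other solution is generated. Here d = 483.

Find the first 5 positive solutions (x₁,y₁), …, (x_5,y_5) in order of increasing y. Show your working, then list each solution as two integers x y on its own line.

22 1
967 44
42526 1935
1870177 85096
82245262 3742289

d=483: √d = [21; 1,42] (ℓ=2, even), read p_1/q_1
i=0: a=21 ⇒ p=21, q=1
i=1: a=1 ⇒ p=22, q=1
fundamental: x₁=22, y₁=1  (since 484 − 483·1 = 1)
(22+1√483)^2 = 967 + 44√483
(22+1√483)^3 = 42526 + 1935√483
(22+1√483)^4 = 1870177 + 85096√483
(22+1√483)^5 = 82245262 + 3742289√483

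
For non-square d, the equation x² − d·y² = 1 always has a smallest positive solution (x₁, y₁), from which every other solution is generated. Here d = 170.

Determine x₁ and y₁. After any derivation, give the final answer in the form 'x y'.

[13; 26] for √170; ℓ=1 ⇒ convergent index 1
step 0: (13, 1)  from 13·(1,0) + (0,1)
step 1: (339, 26)  from 26·(13,1) + (1,0)
fundamental: x₁=339, y₁=26  (since 114921 − 170·676 = 1)

339 26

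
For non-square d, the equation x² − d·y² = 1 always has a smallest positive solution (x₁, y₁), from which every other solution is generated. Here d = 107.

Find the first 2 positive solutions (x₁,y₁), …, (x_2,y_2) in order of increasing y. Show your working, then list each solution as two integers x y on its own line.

962 93
1850887 178932

√107 → a₀=10, period (2,1,9,1,2,20); ℓ=6 even so k=5
k=0  a_k=10  p_k/q_k = 10/1
k=1  a_k=2  p_k/q_k = 21/2
k=2  a_k=1  p_k/q_k = 31/3
k=3  a_k=9  p_k/q_k = 300/29
k=4  a_k=1  p_k/q_k = 331/32
k=5  a_k=2  p_k/q_k = 962/93
(x₁, y₁) = (962, 93);  962² − 107·93² = 1 ✓
(962+93√107)^2 = 1850887 + 178932√107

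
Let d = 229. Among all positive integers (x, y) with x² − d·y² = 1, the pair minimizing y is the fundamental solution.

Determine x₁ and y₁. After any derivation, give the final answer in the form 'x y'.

5848201 386460

d=229: √d = [15; 7,1,1,7,30] (ℓ=5, odd), read p_9/q_9
k=0  a_k=15  p_k/q_k = 15/1
k=1  a_k=7  p_k/q_k = 106/7
k=2  a_k=1  p_k/q_k = 121/8
…
k=4  a_k=7  p_k/q_k = 1710/113
k=5  a_k=30  p_k/q_k = 51527/3405
…
k=7  a_k=1  p_k/q_k = 413926/27353
k=8  a_k=1  p_k/q_k = 776325/51301
k=9  a_k=7  p_k/q_k = 5848201/386460
(x₁, y₁) = (5848201, 386460);  5848201² − 229·386460² = 1 ✓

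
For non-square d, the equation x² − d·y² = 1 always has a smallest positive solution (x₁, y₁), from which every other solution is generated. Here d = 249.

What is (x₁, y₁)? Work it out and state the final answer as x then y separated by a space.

8553815 542076

√249 = [15; 1,3,1,1,5,…,3,1,30, …], period ℓ=16 (even) → k=15
step 0: (15, 1)  from 15·(1,0) + (0,1)
step 1: (16, 1)  from 1·(15,1) + (1,0)
step 2: (63, 4)  from 3·(16,1) + (15,1)
step 3: (79, 5)  from 1·(63,4) + (16,1)
step 4: (142, 9)  from 1·(79,5) + (63,4)
…
step 7: (3582, 227)  from 3·(931,59) + (789,50)
step 8: (36751, 2329)  from 10·(3582,227) + (931,59)
step 9: (113835, 7214)  from 3·(36751,2329) + (3582,227)
step 10: (150586, 9543)  from 1·(113835,7214) + (36751,2329)
…
step 12: (1017351, 64472)  from 1·(866765,54929) + (150586,9543)
step 13: (1884116, 119401)  from 1·(1017351,64472) + (866765,54929)
step 14: (6669699, 422675)  from 3·(1884116,119401) + (1017351,64472)
step 15: (8553815, 542076)  from 1·(6669699,422675) + (1884116,119401)
→ (8553815, 542076).  Check: 8553815²=73167751054225, 249·542076²=73167751054224, difference 1.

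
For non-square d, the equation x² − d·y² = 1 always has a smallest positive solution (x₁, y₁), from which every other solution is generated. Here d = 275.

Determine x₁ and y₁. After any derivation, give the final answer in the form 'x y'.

d=275: √d = [16; 1,1,2,1,1,32] (ℓ=6, even), read p_5/q_5
a_0=16:  p_0=16·1+0=16,  q_0=16·0+1=1
…
a_2=1:  p_2=1·17+16=33,  q_2=1·1+1=2
a_3=2:  p_3=2·33+17=83,  q_3=2·2+1=5
a_4=1:  p_4=1·83+33=116,  q_4=1·5+2=7
a_5=1:  p_5=1·116+83=199,  q_5=1·7+5=12
(x₁, y₁) = (199, 12);  199² − 275·12² = 1 ✓

199 12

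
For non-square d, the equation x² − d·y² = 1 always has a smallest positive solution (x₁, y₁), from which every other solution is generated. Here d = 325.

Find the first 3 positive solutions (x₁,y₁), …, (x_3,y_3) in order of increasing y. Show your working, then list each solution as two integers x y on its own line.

√325 → a₀=18, period (36); ℓ=1 odd so k=1
a_0=18:  p_0=18·1+0=18,  q_0=18·0+1=1
a_1=36:  p_1=36·18+1=649,  q_1=36·1+0=36
(x₁, y₁) = (649, 36);  649² − 325·36² = 1 ✓
(x_2, y_2) = (649·649 + 325·36·36, 649·36 + 36·649) = (842401, 46728)
(x_3, y_3) = (649·842401 + 325·36·46728, 649·46728 + 36·842401) = (1093435849, 60652908)

649 36
842401 46728
1093435849 60652908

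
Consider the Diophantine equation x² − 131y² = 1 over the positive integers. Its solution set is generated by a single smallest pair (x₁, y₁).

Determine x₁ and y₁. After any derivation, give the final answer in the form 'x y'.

√131 = [11; 2,4,11,4,2,22, …], period ℓ=6 (even) → k=5
step 0: (11, 1)  from 11·(1,0) + (0,1)
step 1: (23, 2)  from 2·(11,1) + (1,0)
step 2: (103, 9)  from 4·(23,2) + (11,1)
step 3: (1156, 101)  from 11·(103,9) + (23,2)
step 4: (4727, 413)  from 4·(1156,101) + (103,9)
step 5: (10610, 927)  from 2·(4727,413) + (1156,101)
→ (10610, 927).  Check: 10610²=112572100, 131·927²=112572099, difference 1.

10610 927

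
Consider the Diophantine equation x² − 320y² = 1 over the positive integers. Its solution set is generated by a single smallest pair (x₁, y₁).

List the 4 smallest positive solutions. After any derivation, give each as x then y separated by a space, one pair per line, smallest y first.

d=320: √d = [17; 1,7,1,34] (ℓ=4, even), read p_3/q_3
a_0=17:  p_0=17·1+0=17,  q_0=17·0+1=1
a_1=1:  p_1=1·17+1=18,  q_1=1·1+0=1
a_2=7:  p_2=7·18+17=143,  q_2=7·1+1=8
a_3=1:  p_3=1·143+18=161,  q_3=1·8+1=9
fundamental: x₁=161, y₁=9  (since 25921 − 320·81 = 1)
(161+9√320)^2 = 51841 + 2898√320
(161+9√320)^3 = 16692641 + 933147√320
(161+9√320)^4 = 5374978561 + 300470436√320

161 9
51841 2898
16692641 933147
5374978561 300470436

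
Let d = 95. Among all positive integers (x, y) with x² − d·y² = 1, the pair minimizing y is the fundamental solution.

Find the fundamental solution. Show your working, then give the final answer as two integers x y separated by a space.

39 4

d=95: √d = [9; 1,2,1,18] (ℓ=4, even), read p_3/q_3
a_0=9:  p_0=9·1+0=9,  q_0=9·0+1=1
a_1=1:  p_1=1·9+1=10,  q_1=1·1+0=1
a_2=2:  p_2=2·10+9=29,  q_2=2·1+1=3
a_3=1:  p_3=1·29+10=39,  q_3=1·3+1=4
fundamental: x₁=39, y₁=4  (since 1521 − 95·16 = 1)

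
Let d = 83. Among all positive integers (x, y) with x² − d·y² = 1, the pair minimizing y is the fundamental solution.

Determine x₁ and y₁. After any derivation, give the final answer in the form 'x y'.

[9; 9,18] for √83; ℓ=2 ⇒ convergent index 1
k=0  a_k=9  p_k/q_k = 9/1
k=1  a_k=9  p_k/q_k = 82/9
→ (82, 9).  Check: 82²=6724, 83·9²=6723, difference 1.

82 9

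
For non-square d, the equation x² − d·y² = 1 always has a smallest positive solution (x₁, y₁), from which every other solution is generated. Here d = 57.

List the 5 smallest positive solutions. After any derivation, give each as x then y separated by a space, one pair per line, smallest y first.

151 20
45601 6040
13771351 1824060
4158902401 550860080
1255974753751 166357920100

√57 → a₀=7, period (1,1,4,1,1,14); ℓ=6 even so k=5
k=0  a_k=7  p_k/q_k = 7/1
k=1  a_k=1  p_k/q_k = 8/1
…
k=3  a_k=4  p_k/q_k = 68/9
k=4  a_k=1  p_k/q_k = 83/11
k=5  a_k=1  p_k/q_k = 151/20
→ (151, 20).  Check: 151²=22801, 57·20²=22800, difference 1.
(x_2, y_2) = (151·151 + 57·20·20, 151·20 + 20·151) = (45601, 6040)
(x_3, y_3) = (151·45601 + 57·20·6040, 151·6040 + 20·45601) = (13771351, 1824060)
(x_4, y_4) = (151·13771351 + 57·20·1824060, 151·1824060 + 20·13771351) = (4158902401, 550860080)
(x_5, y_5) = (151·4158902401 + 57·20·550860080, 151·550860080 + 20·4158902401) = (1255974753751, 166357920100)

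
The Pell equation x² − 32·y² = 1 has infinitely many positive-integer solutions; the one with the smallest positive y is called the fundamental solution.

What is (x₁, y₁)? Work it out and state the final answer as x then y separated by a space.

d=32: √d = [5; 1,1,1,10] (ℓ=4, even), read p_3/q_3
step 0: (5, 1)  from 5·(1,0) + (0,1)
step 1: (6, 1)  from 1·(5,1) + (1,0)
step 2: (11, 2)  from 1·(6,1) + (5,1)
step 3: (17, 3)  from 1·(11,2) + (6,1)
(x₁, y₁) = (17, 3);  17² − 32·3² = 1 ✓

17 3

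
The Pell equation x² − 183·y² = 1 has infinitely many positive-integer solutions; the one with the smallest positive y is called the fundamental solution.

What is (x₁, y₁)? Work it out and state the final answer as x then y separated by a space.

[13; 1,1,8,1,1,26] for √183; ℓ=6 ⇒ convergent index 5
i=0: a=13 ⇒ p=13, q=1
i=1: a=1 ⇒ p=14, q=1
i=2: a=1 ⇒ p=27, q=2
…
i=4: a=1 ⇒ p=257, q=19
i=5: a=1 ⇒ p=487, q=36
fundamental: x₁=487, y₁=36  (since 237169 − 183·1296 = 1)

487 36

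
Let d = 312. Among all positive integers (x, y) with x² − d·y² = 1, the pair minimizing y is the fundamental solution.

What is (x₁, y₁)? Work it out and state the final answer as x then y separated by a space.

53 3

√312 → a₀=17, period (1,1,1,34); ℓ=4 even so k=3
a_0=17:  p_0=17·1+0=17,  q_0=17·0+1=1
a_1=1:  p_1=1·17+1=18,  q_1=1·1+0=1
a_2=1:  p_2=1·18+17=35,  q_2=1·1+1=2
a_3=1:  p_3=1·35+18=53,  q_3=1·2+1=3
fundamental: x₁=53, y₁=3  (since 2809 − 312·9 = 1)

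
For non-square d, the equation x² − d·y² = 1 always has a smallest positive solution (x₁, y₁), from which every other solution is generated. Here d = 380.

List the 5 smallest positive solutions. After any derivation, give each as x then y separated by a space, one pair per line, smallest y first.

√380 → a₀=19, period (2,38); ℓ=2 even so k=1
i=0: a=19 ⇒ p=19, q=1
i=1: a=2 ⇒ p=39, q=2
(x₁, y₁) = (39, 2);  39² − 380·2² = 1 ✓
(39+2√380)^2 = 3041 + 156√380
(39+2√380)^3 = 237159 + 12166√380
(39+2√380)^4 = 18495361 + 948792√380
(39+2√380)^5 = 1442400999 + 73993610√380

39 2
3041 156
237159 12166
18495361 948792
1442400999 73993610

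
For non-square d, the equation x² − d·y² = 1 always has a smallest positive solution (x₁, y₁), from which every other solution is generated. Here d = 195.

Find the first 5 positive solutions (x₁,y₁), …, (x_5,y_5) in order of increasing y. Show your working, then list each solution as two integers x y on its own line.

√195 = [13; 1,26, …], period ℓ=2 (even) → k=1
a_0=13:  p_0=13·1+0=13,  q_0=13·0+1=1
a_1=1:  p_1=1·13+1=14,  q_1=1·1+0=1
fundamental: x₁=14, y₁=1  (since 196 − 195·1 = 1)
n=2: (14,1)∘(14,1) = (14·14+195·1·1, 14·1+1·14) = (391,28)
n=3: (391,28)∘(14,1) = (14·391+195·1·28, 14·28+1·391) = (10934,783)
n=4: (10934,783)∘(14,1) = (14·10934+195·1·783, 14·783+1·10934) = (305761,21896)
n=5: (305761,21896)∘(14,1) = (14·305761+195·1·21896, 14·21896+1·305761) = (8550374,612305)

14 1
391 28
10934 783
305761 21896
8550374 612305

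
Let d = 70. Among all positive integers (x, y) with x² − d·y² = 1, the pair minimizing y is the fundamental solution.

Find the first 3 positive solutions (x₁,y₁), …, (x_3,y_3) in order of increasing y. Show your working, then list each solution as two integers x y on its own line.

251 30
126001 15060
63252251 7560090

[8; 2,1,2,1,2,16] for √70; ℓ=6 ⇒ convergent index 5
a_0=8:  p_0=8·1+0=8,  q_0=8·0+1=1
a_1=2:  p_1=2·8+1=17,  q_1=2·1+0=2
…
a_4=1:  p_4=1·67+25=92,  q_4=1·8+3=11
a_5=2:  p_5=2·92+67=251,  q_5=2·11+8=30
(x₁, y₁) = (251, 30);  251² − 70·30² = 1 ✓
k=2:  x_2 = 251·251+70·30·30 = 126001,  y_2 = 251·30+30·251 = 15060
k=3:  x_3 = 251·126001+70·30·15060 = 63252251,  y_3 = 251·15060+30·126001 = 7560090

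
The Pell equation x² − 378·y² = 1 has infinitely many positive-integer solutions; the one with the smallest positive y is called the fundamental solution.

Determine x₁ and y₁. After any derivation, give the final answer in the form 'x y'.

√378 = [19; 2,3,1,4,1,3,2,38, …], period ℓ=8 (even) → k=7
step 0: (19, 1)  from 19·(1,0) + (0,1)
step 1: (39, 2)  from 2·(19,1) + (1,0)
step 2: (136, 7)  from 3·(39,2) + (19,1)
step 3: (175, 9)  from 1·(136,7) + (39,2)
step 4: (836, 43)  from 4·(175,9) + (136,7)
step 5: (1011, 52)  from 1·(836,43) + (175,9)
step 6: (3869, 199)  from 3·(1011,52) + (836,43)
step 7: (8749, 450)  from 2·(3869,199) + (1011,52)
→ (8749, 450).  Check: 8749²=76545001, 378·450²=76545000, difference 1.

8749 450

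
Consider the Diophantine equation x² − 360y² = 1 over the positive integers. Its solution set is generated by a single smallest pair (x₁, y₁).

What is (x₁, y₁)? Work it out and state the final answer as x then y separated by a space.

19 1

d=360: √d = [18; 1,36] (ℓ=2, even), read p_1/q_1
step 0: (18, 1)  from 18·(1,0) + (0,1)
step 1: (19, 1)  from 1·(18,1) + (1,0)
(x₁, y₁) = (19, 1);  19² − 360·1² = 1 ✓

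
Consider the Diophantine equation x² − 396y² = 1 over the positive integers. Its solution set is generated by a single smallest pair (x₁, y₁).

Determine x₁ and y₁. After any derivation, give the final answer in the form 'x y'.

√396 = [19; 1,8,1,38, …], period ℓ=4 (even) → k=3
step 0: (19, 1)  from 19·(1,0) + (0,1)
step 1: (20, 1)  from 1·(19,1) + (1,0)
step 2: (179, 9)  from 8·(20,1) + (19,1)
step 3: (199, 10)  from 1·(179,9) + (20,1)
(x₁, y₁) = (199, 10);  199² − 396·10² = 1 ✓

199 10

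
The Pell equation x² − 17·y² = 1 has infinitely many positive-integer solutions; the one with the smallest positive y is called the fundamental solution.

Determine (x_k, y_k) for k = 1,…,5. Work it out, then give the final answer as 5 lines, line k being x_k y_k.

33 8
2177 528
143649 34840
9478657 2298912
625447713 151693352

√17 = [4; 8, …], period ℓ=1 (odd) → k=1
step 0: (4, 1)  from 4·(1,0) + (0,1)
step 1: (33, 8)  from 8·(4,1) + (1,0)
→ (33, 8).  Check: 33²=1089, 17·8²=1088, difference 1.
k=2:  x_2 = 33·33+17·8·8 = 2177,  y_2 = 33·8+8·33 = 528
k=3:  x_3 = 33·2177+17·8·528 = 143649,  y_3 = 33·528+8·2177 = 34840
k=4:  x_4 = 33·143649+17·8·34840 = 9478657,  y_4 = 33·34840+8·143649 = 2298912
k=5:  x_5 = 33·9478657+17·8·2298912 = 625447713,  y_5 = 33·2298912+8·9478657 = 151693352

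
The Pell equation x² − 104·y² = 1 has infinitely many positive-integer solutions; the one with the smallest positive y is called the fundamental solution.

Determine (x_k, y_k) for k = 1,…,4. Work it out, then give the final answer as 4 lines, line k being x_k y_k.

51 5
5201 510
530451 52015
54100801 5305020

[10; 5,20] for √104; ℓ=2 ⇒ convergent index 1
i=0: a=10 ⇒ p=10, q=1
i=1: a=5 ⇒ p=51, q=5
→ (51, 5).  Check: 51²=2601, 104·5²=2600, difference 1.
(51+5√104)^2 = 5201 + 510√104
(51+5√104)^3 = 530451 + 52015√104
(51+5√104)^4 = 54100801 + 5305020√104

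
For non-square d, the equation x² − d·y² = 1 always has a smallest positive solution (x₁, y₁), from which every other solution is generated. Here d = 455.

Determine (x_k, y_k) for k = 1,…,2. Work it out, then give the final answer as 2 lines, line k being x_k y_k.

64 3
8191 384

√455 = [21; 3,42, …], period ℓ=2 (even) → k=1
k=0  a_k=21  p_k/q_k = 21/1
k=1  a_k=3  p_k/q_k = 64/3
fundamental: x₁=64, y₁=3  (since 4096 − 455·9 = 1)
k=2:  x_2 = 64·64+455·3·3 = 8191,  y_2 = 64·3+3·64 = 384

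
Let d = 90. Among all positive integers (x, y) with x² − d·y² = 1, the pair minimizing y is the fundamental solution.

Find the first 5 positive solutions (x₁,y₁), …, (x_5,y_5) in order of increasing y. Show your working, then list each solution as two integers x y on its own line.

√90 → a₀=9, period (2,18); ℓ=2 even so k=1
step 0: (9, 1)  from 9·(1,0) + (0,1)
step 1: (19, 2)  from 2·(9,1) + (1,0)
→ (19, 2).  Check: 19²=361, 90·2²=360, difference 1.
(x_2, y_2) = (19·19 + 90·2·2, 19·2 + 2·19) = (721, 76)
(x_3, y_3) = (19·721 + 90·2·76, 19·76 + 2·721) = (27379, 2886)
(x_4, y_4) = (19·27379 + 90·2·2886, 19·2886 + 2·27379) = (1039681, 109592)
(x_5, y_5) = (19·1039681 + 90·2·109592, 19·109592 + 2·1039681) = (39480499, 4161610)

19 2
721 76
27379 2886
1039681 109592
39480499 4161610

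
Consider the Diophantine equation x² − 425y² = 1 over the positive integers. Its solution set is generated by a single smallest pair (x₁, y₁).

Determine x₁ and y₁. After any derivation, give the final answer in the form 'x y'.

143649 6968

d=425: √d = [20; 1,1,1,1,1,1,40] (ℓ=7, odd), read p_13/q_13
i=0: a=20 ⇒ p=20, q=1
i=1: a=1 ⇒ p=21, q=1
…
i=3: a=1 ⇒ p=62, q=3
…
i=6: a=1 ⇒ p=268, q=13
…
i=12: a=1 ⇒ p=88420, q=4289
i=13: a=1 ⇒ p=143649, q=6968
→ (143649, 6968).  Check: 143649²=20635035201, 425·6968²=20635035200, difference 1.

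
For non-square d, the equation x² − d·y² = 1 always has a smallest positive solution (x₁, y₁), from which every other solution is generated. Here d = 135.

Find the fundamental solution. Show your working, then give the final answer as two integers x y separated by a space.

244 21

√135 → a₀=11, period (1,1,1,1,1,1,1,22); ℓ=8 even so k=7
a_0=11:  p_0=11·1+0=11,  q_0=11·0+1=1
a_1=1:  p_1=1·11+1=12,  q_1=1·1+0=1
…
a_3=1:  p_3=1·23+12=35,  q_3=1·2+1=3
a_4=1:  p_4=1·35+23=58,  q_4=1·3+2=5
…
a_6=1:  p_6=1·93+58=151,  q_6=1·8+5=13
a_7=1:  p_7=1·151+93=244,  q_7=1·13+8=21
→ (244, 21).  Check: 244²=59536, 135·21²=59535, difference 1.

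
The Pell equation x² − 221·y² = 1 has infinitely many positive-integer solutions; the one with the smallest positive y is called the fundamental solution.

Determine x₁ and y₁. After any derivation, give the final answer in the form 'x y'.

√221 = [14; 1,6,2,6,1,28, …], period ℓ=6 (even) → k=5
k=0  a_k=14  p_k/q_k = 14/1
k=1  a_k=1  p_k/q_k = 15/1
k=2  a_k=6  p_k/q_k = 104/7
k=3  a_k=2  p_k/q_k = 223/15
k=4  a_k=6  p_k/q_k = 1442/97
k=5  a_k=1  p_k/q_k = 1665/112
→ (1665, 112).  Check: 1665²=2772225, 221·112²=2772224, difference 1.

1665 112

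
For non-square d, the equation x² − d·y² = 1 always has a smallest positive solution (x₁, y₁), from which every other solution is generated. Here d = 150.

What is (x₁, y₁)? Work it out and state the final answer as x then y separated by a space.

√150 = [12; 4,24, …], period ℓ=2 (even) → k=1
k=0  a_k=12  p_k/q_k = 12/1
k=1  a_k=4  p_k/q_k = 49/4
fundamental: x₁=49, y₁=4  (since 2401 − 150·16 = 1)

49 4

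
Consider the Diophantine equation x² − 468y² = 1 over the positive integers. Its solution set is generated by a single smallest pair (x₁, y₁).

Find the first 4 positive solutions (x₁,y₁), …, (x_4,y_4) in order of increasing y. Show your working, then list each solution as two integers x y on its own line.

649 30
842401 38940
1093435849 50544090
1419278889601 65606189880

√468 = [21; 1,1,1,2,1,1,1,42, …], period ℓ=8 (even) → k=7
step 0: (21, 1)  from 21·(1,0) + (0,1)
step 1: (22, 1)  from 1·(21,1) + (1,0)
step 2: (43, 2)  from 1·(22,1) + (21,1)
…
step 4: (173, 8)  from 2·(65,3) + (43,2)
step 5: (238, 11)  from 1·(173,8) + (65,3)
step 6: (411, 19)  from 1·(238,11) + (173,8)
step 7: (649, 30)  from 1·(411,19) + (238,11)
→ (649, 30).  Check: 649²=421201, 468·30²=421200, difference 1.
k=2:  x_2 = 649·649+468·30·30 = 842401,  y_2 = 649·30+30·649 = 38940
k=3:  x_3 = 649·842401+468·30·38940 = 1093435849,  y_3 = 649·38940+30·842401 = 50544090
k=4:  x_4 = 649·1093435849+468·30·50544090 = 1419278889601,  y_4 = 649·50544090+30·1093435849 = 65606189880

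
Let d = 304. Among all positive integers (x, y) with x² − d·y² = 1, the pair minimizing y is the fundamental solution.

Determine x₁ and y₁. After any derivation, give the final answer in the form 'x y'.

57799 3315

√304 = [17; 2,3,2,1,1,1,1,1,2,3,2,34, …], period ℓ=12 (even) → k=11
a_0=17:  p_0=17·1+0=17,  q_0=17·0+1=1
a_1=2:  p_1=2·17+1=35,  q_1=2·1+0=2
…
a_4=1:  p_4=1·279+122=401,  q_4=1·16+7=23
…
a_10=3:  p_10=3·7445+2842=25177,  q_10=3·427+163=1444
a_11=2:  p_11=2·25177+7445=57799,  q_11=2·1444+427=3315
fundamental: x₁=57799, y₁=3315  (since 3340724401 − 304·10989225 = 1)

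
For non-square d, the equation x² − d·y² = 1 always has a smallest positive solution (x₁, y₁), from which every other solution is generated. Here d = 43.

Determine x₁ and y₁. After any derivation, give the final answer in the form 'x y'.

3482 531

d=43: √d = [6; 1,1,3,1,5,1,3,1,1,12] (ℓ=10, even), read p_9/q_9
step 0: (6, 1)  from 6·(1,0) + (0,1)
step 1: (7, 1)  from 1·(6,1) + (1,0)
step 2: (13, 2)  from 1·(7,1) + (6,1)
step 3: (46, 7)  from 3·(13,2) + (7,1)
…
step 5: (341, 52)  from 5·(59,9) + (46,7)
…
step 7: (1541, 235)  from 3·(400,61) + (341,52)
step 8: (1941, 296)  from 1·(1541,235) + (400,61)
step 9: (3482, 531)  from 1·(1941,296) + (1541,235)
(x₁, y₁) = (3482, 531);  3482² − 43·531² = 1 ✓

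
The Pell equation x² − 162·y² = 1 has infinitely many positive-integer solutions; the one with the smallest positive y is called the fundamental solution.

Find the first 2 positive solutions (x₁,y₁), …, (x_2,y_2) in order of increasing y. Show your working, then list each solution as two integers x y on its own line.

√162 = [12; 1,2,1,2,12,2,1,2,1,24, …], period ℓ=10 (even) → k=9
a_0=12:  p_0=12·1+0=12,  q_0=12·0+1=1
…
a_2=2:  p_2=2·13+12=38,  q_2=2·1+1=3
a_3=1:  p_3=1·38+13=51,  q_3=1·3+1=4
a_4=2:  p_4=2·51+38=140,  q_4=2·4+3=11
a_5=12:  p_5=12·140+51=1731,  q_5=12·11+4=136
…
a_7=1:  p_7=1·3602+1731=5333,  q_7=1·283+136=419
a_8=2:  p_8=2·5333+3602=14268,  q_8=2·419+283=1121
a_9=1:  p_9=1·14268+5333=19601,  q_9=1·1121+419=1540
(x₁, y₁) = (19601, 1540);  19601² − 162·1540² = 1 ✓
k=2:  x_2 = 19601·19601+162·1540·1540 = 768398401,  y_2 = 19601·1540+1540·19601 = 60371080

19601 1540
768398401 60371080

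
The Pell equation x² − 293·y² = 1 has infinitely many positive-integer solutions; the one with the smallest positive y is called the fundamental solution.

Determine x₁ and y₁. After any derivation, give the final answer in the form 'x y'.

12320649 719780

[17; 8,1,1,8,34] for √293; ℓ=5 ⇒ convergent index 9
k=0  a_k=17  p_k/q_k = 17/1
…
k=3  a_k=1  p_k/q_k = 291/17
…
k=5  a_k=34  p_k/q_k = 84679/4947
k=6  a_k=8  p_k/q_k = 679914/39721
…
k=8  a_k=1  p_k/q_k = 1444507/84389
k=9  a_k=8  p_k/q_k = 12320649/719780
fundamental: x₁=12320649, y₁=719780  (since 151798391781201 − 293·518083248400 = 1)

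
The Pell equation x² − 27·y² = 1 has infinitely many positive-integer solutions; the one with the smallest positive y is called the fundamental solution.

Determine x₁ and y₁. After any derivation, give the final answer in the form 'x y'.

√27 = [5; 5,10, …], period ℓ=2 (even) → k=1
k=0  a_k=5  p_k/q_k = 5/1
k=1  a_k=5  p_k/q_k = 26/5
→ (26, 5).  Check: 26²=676, 27·5²=675, difference 1.

26 5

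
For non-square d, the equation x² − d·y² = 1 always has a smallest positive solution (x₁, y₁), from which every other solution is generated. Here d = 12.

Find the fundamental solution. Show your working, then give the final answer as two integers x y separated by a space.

7 2

d=12: √d = [3; 2,6] (ℓ=2, even), read p_1/q_1
i=0: a=3 ⇒ p=3, q=1
i=1: a=2 ⇒ p=7, q=2
fundamental: x₁=7, y₁=2  (since 49 − 12·4 = 1)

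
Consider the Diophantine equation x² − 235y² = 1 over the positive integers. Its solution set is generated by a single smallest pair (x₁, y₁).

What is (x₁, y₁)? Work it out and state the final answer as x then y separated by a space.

46 3

√235 → a₀=15, period (3,30); ℓ=2 even so k=1
step 0: (15, 1)  from 15·(1,0) + (0,1)
step 1: (46, 3)  from 3·(15,1) + (1,0)
→ (46, 3).  Check: 46²=2116, 235·3²=2115, difference 1.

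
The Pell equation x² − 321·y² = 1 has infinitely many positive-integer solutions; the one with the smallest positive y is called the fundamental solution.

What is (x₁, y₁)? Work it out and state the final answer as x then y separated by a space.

215 12

√321 → a₀=17, period (1,10,1,34); ℓ=4 even so k=3
k=0  a_k=17  p_k/q_k = 17/1
k=1  a_k=1  p_k/q_k = 18/1
k=2  a_k=10  p_k/q_k = 197/11
k=3  a_k=1  p_k/q_k = 215/12
fundamental: x₁=215, y₁=12  (since 46225 − 321·144 = 1)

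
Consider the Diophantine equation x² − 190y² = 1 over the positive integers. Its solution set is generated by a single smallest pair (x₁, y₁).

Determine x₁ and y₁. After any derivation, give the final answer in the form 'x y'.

52021 3774

[13; 1,3,1,1,1,…,3,1,26] for √190; ℓ=14 ⇒ convergent index 13
a_0=13:  p_0=13·1+0=13,  q_0=13·0+1=1
…
a_2=3:  p_2=3·14+13=55,  q_2=3·1+1=4
a_3=1:  p_3=1·55+14=69,  q_3=1·4+1=5
a_4=1:  p_4=1·69+55=124,  q_4=1·5+4=9
a_5=1:  p_5=1·124+69=193,  q_5=1·9+5=14
a_6=2:  p_6=2·193+124=510,  q_6=2·14+9=37
a_7=2:  p_7=2·510+193=1213,  q_7=2·37+14=88
a_8=2:  p_8=2·1213+510=2936,  q_8=2·88+37=213
a_9=1:  p_9=1·2936+1213=4149,  q_9=1·213+88=301
…
a_11=1:  p_11=1·7085+4149=11234,  q_11=1·514+301=815
a_12=3:  p_12=3·11234+7085=40787,  q_12=3·815+514=2959
a_13=1:  p_13=1·40787+11234=52021,  q_13=1·2959+815=3774
fundamental: x₁=52021, y₁=3774  (since 2706184441 − 190·14243076 = 1)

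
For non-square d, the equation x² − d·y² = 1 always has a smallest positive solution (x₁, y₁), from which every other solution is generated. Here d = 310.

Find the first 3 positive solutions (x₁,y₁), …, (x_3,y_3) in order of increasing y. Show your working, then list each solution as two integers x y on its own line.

848719 48204
1440647881921 81823301352
2445410459391369679 138889981000287972

√310 → a₀=17, period (1,1,1,1,5,…,1,1,34); ℓ=16 even so k=15
a_0=17:  p_0=17·1+0=17,  q_0=17·0+1=1
…
a_2=1:  p_2=1·18+17=35,  q_2=1·1+1=2
a_3=1:  p_3=1·35+18=53,  q_3=1·2+1=3
a_4=1:  p_4=1·53+35=88,  q_4=1·3+2=5
a_5=5:  p_5=5·88+53=493,  q_5=5·5+3=28
…
a_7=1:  p_7=1·1567+493=2060,  q_7=1·89+28=117
…
a_12=1:  p_12=1·152387+28928=181315,  q_12=1·8655+1643=10298
a_13=1:  p_13=1·181315+152387=333702,  q_13=1·10298+8655=18953
a_14=1:  p_14=1·333702+181315=515017,  q_14=1·18953+10298=29251
a_15=1:  p_15=1·515017+333702=848719,  q_15=1·29251+18953=48204
fundamental: x₁=848719, y₁=48204  (since 720323940961 − 310·2323625616 = 1)
(848719+48204√310)^2 = 1440647881921 + 81823301352√310
(848719+48204√310)^3 = 2445410459391369679 + 138889981000287972√310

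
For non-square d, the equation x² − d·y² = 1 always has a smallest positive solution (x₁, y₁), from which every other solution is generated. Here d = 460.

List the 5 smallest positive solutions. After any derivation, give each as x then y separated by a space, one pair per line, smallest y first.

d=460: √d = [21; 2,4,3,1,2,10,2,1,3,4,2,42] (ℓ=12, even), read p_11/q_11
step 0: (21, 1)  from 21·(1,0) + (0,1)
…
step 2: (193, 9)  from 4·(43,2) + (21,1)
step 3: (622, 29)  from 3·(193,9) + (43,2)
step 4: (815, 38)  from 1·(622,29) + (193,9)
step 5: (2252, 105)  from 2·(815,38) + (622,29)
…
step 8: (72257, 3369)  from 1·(48922,2281) + (23335,1088)
…
step 10: (1135029, 52921)  from 4·(265693,12388) + (72257,3369)
step 11: (2535751, 118230)  from 2·(1135029,52921) + (265693,12388)
→ (2535751, 118230).  Check: 2535751²=6430033134001, 460·118230²=6430033134000, difference 1.
k=2:  x_2 = 2535751·2535751+460·118230·118230 = 12860066268001,  y_2 = 2535751·118230+118230·2535751 = 599603681460
k=3:  x_3 = 2535751·12860066268001+460·118230·599603681460 = 65219851798297071751,  y_3 = 2535751·599603681460+118230·12860066268001 = 3040891269731634690
k=4:  x_4 = 2535751·65219851798297071751+460·118230·3040891269731634690 = 330762608834754335913072001,  y_4 = 2535751·3040891269731634690+118230·65219851798297071751 = 15421886156225925189922920
k=5:  x_5 = 2535751·330762608834754335913072001+460·118230·15421886156225925189922920 = 1677463232230609064240018182143751,  y_5 = 2535751·15421886156225925189922920+118230·330762608834754335913072001 = 78212126485069051161274736991150

2535751 118230
12860066268001 599603681460
65219851798297071751 3040891269731634690
330762608834754335913072001 15421886156225925189922920
1677463232230609064240018182143751 78212126485069051161274736991150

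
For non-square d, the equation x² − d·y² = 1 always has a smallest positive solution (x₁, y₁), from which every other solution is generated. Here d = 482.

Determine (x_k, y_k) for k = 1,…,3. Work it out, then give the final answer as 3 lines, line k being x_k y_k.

√482 → a₀=21, period (1,20,1,42); ℓ=4 even so k=3
step 0: (21, 1)  from 21·(1,0) + (0,1)
…
step 2: (461, 21)  from 20·(22,1) + (21,1)
step 3: (483, 22)  from 1·(461,21) + (22,1)
→ (483, 22).  Check: 483²=233289, 482·22²=233288, difference 1.
(483+22√482)^2 = 466577 + 21252√482
(483+22√482)^3 = 450712899 + 20529410√482

483 22
466577 21252
450712899 20529410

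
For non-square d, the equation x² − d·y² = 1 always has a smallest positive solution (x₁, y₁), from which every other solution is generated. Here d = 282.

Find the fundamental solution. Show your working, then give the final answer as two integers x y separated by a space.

2351 140

d=282: √d = [16; 1,3,1,4,1,3,1,32] (ℓ=8, even), read p_7/q_7
k=0  a_k=16  p_k/q_k = 16/1
k=1  a_k=1  p_k/q_k = 17/1
k=2  a_k=3  p_k/q_k = 67/4
k=3  a_k=1  p_k/q_k = 84/5
k=4  a_k=4  p_k/q_k = 403/24
…
k=6  a_k=3  p_k/q_k = 1864/111
k=7  a_k=1  p_k/q_k = 2351/140
(x₁, y₁) = (2351, 140);  2351² − 282·140² = 1 ✓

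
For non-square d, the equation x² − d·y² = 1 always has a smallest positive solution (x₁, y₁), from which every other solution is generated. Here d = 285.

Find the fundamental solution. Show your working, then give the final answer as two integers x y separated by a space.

√285 → a₀=16, period (1,7,2,7,1,32); ℓ=6 even so k=5
k=0  a_k=16  p_k/q_k = 16/1
k=1  a_k=1  p_k/q_k = 17/1
k=2  a_k=7  p_k/q_k = 135/8
k=3  a_k=2  p_k/q_k = 287/17
k=4  a_k=7  p_k/q_k = 2144/127
k=5  a_k=1  p_k/q_k = 2431/144
fundamental: x₁=2431, y₁=144  (since 5909761 − 285·20736 = 1)

2431 144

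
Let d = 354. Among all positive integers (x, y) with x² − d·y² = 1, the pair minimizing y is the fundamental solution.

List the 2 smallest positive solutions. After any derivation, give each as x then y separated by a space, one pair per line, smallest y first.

258065 13716
133195088449 7079239080

[18; 1,4,2,2,18,2,2,4,1,36] for √354; ℓ=10 ⇒ convergent index 9
a_0=18:  p_0=18·1+0=18,  q_0=18·0+1=1
a_1=1:  p_1=1·18+1=19,  q_1=1·1+0=1
…
a_8=4:  p_8=4·47771+19210=210294,  q_8=4·2539+1021=11177
a_9=1:  p_9=1·210294+47771=258065,  q_9=1·11177+2539=13716
(x₁, y₁) = (258065, 13716);  258065² − 354·13716² = 1 ✓
(258065+13716√354)^2 = 133195088449 + 7079239080√354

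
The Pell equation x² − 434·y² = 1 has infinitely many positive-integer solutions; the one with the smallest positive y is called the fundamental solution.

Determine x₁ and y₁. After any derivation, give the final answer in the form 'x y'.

125 6

d=434: √d = [20; 1,4,1,40] (ℓ=4, even), read p_3/q_3
i=0: a=20 ⇒ p=20, q=1
…
i=2: a=4 ⇒ p=104, q=5
i=3: a=1 ⇒ p=125, q=6
fundamental: x₁=125, y₁=6  (since 15625 − 434·36 = 1)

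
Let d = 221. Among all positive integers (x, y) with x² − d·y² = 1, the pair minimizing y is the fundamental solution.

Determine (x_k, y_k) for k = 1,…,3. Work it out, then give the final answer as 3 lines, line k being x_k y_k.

1665 112
5544449 372960
18463013505 1241956688

√221 = [14; 1,6,2,6,1,28, …], period ℓ=6 (even) → k=5
i=0: a=14 ⇒ p=14, q=1
…
i=2: a=6 ⇒ p=104, q=7
…
i=4: a=6 ⇒ p=1442, q=97
i=5: a=1 ⇒ p=1665, q=112
(x₁, y₁) = (1665, 112);  1665² − 221·112² = 1 ✓
n=2: (1665,112)∘(1665,112) = (1665·1665+221·112·112, 1665·112+112·1665) = (5544449,372960)
n=3: (5544449,372960)∘(1665,112) = (1665·5544449+221·112·372960, 1665·372960+112·5544449) = (18463013505,1241956688)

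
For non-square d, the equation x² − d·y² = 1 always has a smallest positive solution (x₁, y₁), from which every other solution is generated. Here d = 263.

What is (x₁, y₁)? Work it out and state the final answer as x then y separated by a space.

√263 → a₀=16, period (4,1,1,1,1,15,1,1,1,1,4,32); ℓ=12 even so k=11
step 0: (16, 1)  from 16·(1,0) + (0,1)
step 1: (65, 4)  from 4·(16,1) + (1,0)
step 2: (81, 5)  from 1·(65,4) + (16,1)
step 3: (146, 9)  from 1·(81,5) + (65,4)
step 4: (227, 14)  from 1·(146,9) + (81,5)
step 5: (373, 23)  from 1·(227,14) + (146,9)
step 6: (5822, 359)  from 15·(373,23) + (227,14)
step 7: (6195, 382)  from 1·(5822,359) + (373,23)
step 8: (12017, 741)  from 1·(6195,382) + (5822,359)
step 9: (18212, 1123)  from 1·(12017,741) + (6195,382)
step 10: (30229, 1864)  from 1·(18212,1123) + (12017,741)
step 11: (139128, 8579)  from 4·(30229,1864) + (18212,1123)
fundamental: x₁=139128, y₁=8579  (since 19356600384 − 263·73599241 = 1)

139128 8579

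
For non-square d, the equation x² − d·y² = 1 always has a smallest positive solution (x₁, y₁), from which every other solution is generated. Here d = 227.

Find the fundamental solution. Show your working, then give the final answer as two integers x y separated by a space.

226 15

√227 = [15; 15,30, …], period ℓ=2 (even) → k=1
i=0: a=15 ⇒ p=15, q=1
i=1: a=15 ⇒ p=226, q=15
→ (226, 15).  Check: 226²=51076, 227·15²=51075, difference 1.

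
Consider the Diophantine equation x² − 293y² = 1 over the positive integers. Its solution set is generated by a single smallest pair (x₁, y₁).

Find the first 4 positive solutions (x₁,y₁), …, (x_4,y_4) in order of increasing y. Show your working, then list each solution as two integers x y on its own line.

d=293: √d = [17; 8,1,1,8,34] (ℓ=5, odd), read p_9/q_9
k=0  a_k=17  p_k/q_k = 17/1
k=1  a_k=8  p_k/q_k = 137/8
k=2  a_k=1  p_k/q_k = 154/9
…
k=4  a_k=8  p_k/q_k = 2482/145
…
k=6  a_k=8  p_k/q_k = 679914/39721
k=7  a_k=1  p_k/q_k = 764593/44668
k=8  a_k=1  p_k/q_k = 1444507/84389
k=9  a_k=8  p_k/q_k = 12320649/719780
→ (12320649, 719780).  Check: 12320649²=151798391781201, 293·719780²=151798391781200, difference 1.
(12320649+719780√293)^2 = 303596783562401 + 17736313474440√293
(12320649+719780√293)^3 = 7481018815602612315849 + 437045785745090703340√293
(12320649+719780√293)^4 = 184342013978870716056521769601 + 10769375446188914321717060880√293

12320649 719780
303596783562401 17736313474440
7481018815602612315849 437045785745090703340
184342013978870716056521769601 10769375446188914321717060880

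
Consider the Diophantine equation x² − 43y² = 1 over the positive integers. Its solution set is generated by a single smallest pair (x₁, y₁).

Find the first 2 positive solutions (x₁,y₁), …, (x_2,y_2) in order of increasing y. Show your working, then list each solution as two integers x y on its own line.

3482 531
24248647 3697884

√43 = [6; 1,1,3,1,5,1,3,1,1,12, …], period ℓ=10 (even) → k=9
a_0=6:  p_0=6·1+0=6,  q_0=6·0+1=1
…
a_4=1:  p_4=1·46+13=59,  q_4=1·7+2=9
…
a_6=1:  p_6=1·341+59=400,  q_6=1·52+9=61
…
a_8=1:  p_8=1·1541+400=1941,  q_8=1·235+61=296
a_9=1:  p_9=1·1941+1541=3482,  q_9=1·296+235=531
(x₁, y₁) = (3482, 531);  3482² − 43·531² = 1 ✓
(x_2, y_2) = (3482·3482 + 43·531·531, 3482·531 + 531·3482) = (24248647, 3697884)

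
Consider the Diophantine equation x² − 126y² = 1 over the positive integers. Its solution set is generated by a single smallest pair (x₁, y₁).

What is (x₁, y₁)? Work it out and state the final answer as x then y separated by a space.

√126 → a₀=11, period (4,2,4,22); ℓ=4 even so k=3
a_0=11:  p_0=11·1+0=11,  q_0=11·0+1=1
a_1=4:  p_1=4·11+1=45,  q_1=4·1+0=4
a_2=2:  p_2=2·45+11=101,  q_2=2·4+1=9
a_3=4:  p_3=4·101+45=449,  q_3=4·9+4=40
(x₁, y₁) = (449, 40);  449² − 126·40² = 1 ✓

449 40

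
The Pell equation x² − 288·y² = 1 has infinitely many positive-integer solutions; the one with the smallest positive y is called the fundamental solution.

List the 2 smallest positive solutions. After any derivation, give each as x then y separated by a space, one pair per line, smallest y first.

17 1
577 34

d=288: √d = [16; 1,32] (ℓ=2, even), read p_1/q_1
a_0=16:  p_0=16·1+0=16,  q_0=16·0+1=1
a_1=1:  p_1=1·16+1=17,  q_1=1·1+0=1
→ (17, 1).  Check: 17²=289, 288·1²=288, difference 1.
n=2: (17,1)∘(17,1) = (17·17+288·1·1, 17·1+1·17) = (577,34)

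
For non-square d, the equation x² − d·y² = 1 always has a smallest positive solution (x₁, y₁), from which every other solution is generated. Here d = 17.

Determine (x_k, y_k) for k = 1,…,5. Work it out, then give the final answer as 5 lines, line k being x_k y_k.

[4; 8] for √17; ℓ=1 ⇒ convergent index 1
a_0=4:  p_0=4·1+0=4,  q_0=4·0+1=1
a_1=8:  p_1=8·4+1=33,  q_1=8·1+0=8
→ (33, 8).  Check: 33²=1089, 17·8²=1088, difference 1.
(33+8√17)^2 = 2177 + 528√17
(33+8√17)^3 = 143649 + 34840√17
(33+8√17)^4 = 9478657 + 2298912√17
(33+8√17)^5 = 625447713 + 151693352√17

33 8
2177 528
143649 34840
9478657 2298912
625447713 151693352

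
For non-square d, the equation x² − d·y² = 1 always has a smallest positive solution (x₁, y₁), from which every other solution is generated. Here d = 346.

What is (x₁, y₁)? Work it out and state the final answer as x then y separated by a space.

[18; 1,1,1,1,36] for √346; ℓ=5 ⇒ convergent index 9
k=0  a_k=18  p_k/q_k = 18/1
…
k=2  a_k=1  p_k/q_k = 37/2
k=3  a_k=1  p_k/q_k = 56/3
k=4  a_k=1  p_k/q_k = 93/5
k=5  a_k=36  p_k/q_k = 3404/183
k=6  a_k=1  p_k/q_k = 3497/188
k=7  a_k=1  p_k/q_k = 6901/371
k=8  a_k=1  p_k/q_k = 10398/559
k=9  a_k=1  p_k/q_k = 17299/930
(x₁, y₁) = (17299, 930);  17299² − 346·930² = 1 ✓

17299 930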